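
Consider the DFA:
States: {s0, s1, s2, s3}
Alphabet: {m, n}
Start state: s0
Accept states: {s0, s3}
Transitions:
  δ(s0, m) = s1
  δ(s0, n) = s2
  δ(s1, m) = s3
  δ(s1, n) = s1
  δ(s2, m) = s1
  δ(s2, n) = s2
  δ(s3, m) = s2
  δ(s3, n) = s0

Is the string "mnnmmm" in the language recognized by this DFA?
Processing string "mnnmmm":
  s0 --m--> s1
  s1 --n--> s1
  s1 --n--> s1
  s1 --m--> s3
  s3 --m--> s2
  s2 --m--> s1
Final state: s1
Accept states: {s0, s3}
No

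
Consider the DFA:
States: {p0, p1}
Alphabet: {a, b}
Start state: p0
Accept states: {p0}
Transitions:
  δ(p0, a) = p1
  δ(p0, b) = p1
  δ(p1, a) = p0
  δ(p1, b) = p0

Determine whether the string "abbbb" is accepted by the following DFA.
Processing string "abbbb":
  p0 --a--> p1
  p1 --b--> p0
  p0 --b--> p1
  p1 --b--> p0
  p0 --b--> p1
Final state: p1
Accept states: {p0}
No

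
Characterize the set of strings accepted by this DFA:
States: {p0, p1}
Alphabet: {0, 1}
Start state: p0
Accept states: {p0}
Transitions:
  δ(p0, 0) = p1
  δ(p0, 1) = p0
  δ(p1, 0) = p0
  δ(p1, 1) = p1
Testing a few strings:
  '01' → reject
  '11' → accept
  '0' → reject
  '101' → reject
State roles: p0=even number of 0's so far; p1=odd number of 0's so far
All binary strings with an even number of 0's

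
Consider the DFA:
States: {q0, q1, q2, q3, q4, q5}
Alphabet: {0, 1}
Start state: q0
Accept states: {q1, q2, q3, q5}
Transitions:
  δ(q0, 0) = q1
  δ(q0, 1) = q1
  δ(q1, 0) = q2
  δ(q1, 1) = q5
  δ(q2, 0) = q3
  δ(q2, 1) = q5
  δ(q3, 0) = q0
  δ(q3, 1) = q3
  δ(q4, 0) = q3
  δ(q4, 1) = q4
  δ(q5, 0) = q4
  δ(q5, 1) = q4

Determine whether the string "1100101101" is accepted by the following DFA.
Processing string "1100101101":
  q0 --1--> q1
  q1 --1--> q5
  q5 --0--> q4
  q4 --0--> q3
  q3 --1--> q3
  q3 --0--> q0
  q0 --1--> q1
  q1 --1--> q5
  q5 --0--> q4
  q4 --1--> q4
Final state: q4
Accept states: {q1, q2, q3, q5}
No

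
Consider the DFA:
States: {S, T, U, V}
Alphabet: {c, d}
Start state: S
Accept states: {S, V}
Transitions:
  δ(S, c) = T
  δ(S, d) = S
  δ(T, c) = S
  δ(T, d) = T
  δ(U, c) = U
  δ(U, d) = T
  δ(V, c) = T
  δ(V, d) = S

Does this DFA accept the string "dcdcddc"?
Processing string "dcdcddc":
  S --d--> S
  S --c--> T
  T --d--> T
  T --c--> S
  S --d--> S
  S --d--> S
  S --c--> T
Final state: T
Accept states: {S, V}
No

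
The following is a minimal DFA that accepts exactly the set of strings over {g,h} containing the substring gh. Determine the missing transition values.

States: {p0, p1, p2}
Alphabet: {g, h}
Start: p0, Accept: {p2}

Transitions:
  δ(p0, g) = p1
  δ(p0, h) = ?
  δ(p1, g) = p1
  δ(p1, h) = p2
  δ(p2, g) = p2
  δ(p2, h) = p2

From the language and accept set, identify what each state tracks — p0: no g seen yet; p1: seen a g, waiting for h; p2: substring gh seen.
Each missing δ(q, a) is the state matching the new tracked value after reading a.
δ(p0, h) = p0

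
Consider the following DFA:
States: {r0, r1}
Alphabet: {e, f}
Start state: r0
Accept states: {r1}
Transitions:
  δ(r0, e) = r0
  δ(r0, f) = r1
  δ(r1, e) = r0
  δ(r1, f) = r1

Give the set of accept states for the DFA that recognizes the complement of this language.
Complement accept states = All states \ Original accept states
= {r0, r1} \ {r1}
{r0}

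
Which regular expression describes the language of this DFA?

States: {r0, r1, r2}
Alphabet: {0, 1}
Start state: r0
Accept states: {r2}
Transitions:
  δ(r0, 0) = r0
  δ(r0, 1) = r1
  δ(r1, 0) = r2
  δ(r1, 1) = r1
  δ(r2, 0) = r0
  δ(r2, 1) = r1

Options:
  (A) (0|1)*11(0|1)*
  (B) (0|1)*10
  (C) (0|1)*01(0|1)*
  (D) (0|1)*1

Check each option against the DFA on short strings; one disagreement eliminates an option:
  (A) (0|1)*11(0|1)*: on '10' the DFA goes r0 → r1 → r2 and accepts (r2 ∈ Accept), but the regex does not match it → eliminate
  (B) (0|1)*10: agrees with the DFA on every string of length ≤ 6
  (C) (0|1)*01(0|1)*: on '01' the DFA goes r0 → r0 → r1 and rejects (r1 ∉ Accept), but the regex matches it → eliminate
  (D) (0|1)*1: on '1' the DFA goes r0 → r1 and rejects (r1 ∉ Accept), but the regex matches it → eliminate
Only (B) is consistent with the DFA.
(B) (0|1)*10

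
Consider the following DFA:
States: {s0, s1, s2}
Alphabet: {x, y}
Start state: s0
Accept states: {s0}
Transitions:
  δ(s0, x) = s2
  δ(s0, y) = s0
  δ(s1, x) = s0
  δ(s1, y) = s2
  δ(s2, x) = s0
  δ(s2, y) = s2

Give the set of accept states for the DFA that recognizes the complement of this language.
Complement accept states = All states \ Original accept states
= {s0, s1, s2} \ {s0}
{s1, s2}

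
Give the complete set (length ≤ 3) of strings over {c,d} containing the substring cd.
cd, ccd, cdc, cdd, dcd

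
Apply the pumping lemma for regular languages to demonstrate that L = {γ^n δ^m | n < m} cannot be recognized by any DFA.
Assume L is regular with pumping length p. Idea: pumping up the γ-block makes the γ-count reach the δ-count.
Choose s = γ^p δ^(p+1) ∈ L. By the pumping lemma, s = xyz with |xy| ≤ p, |y| > 0, so y = γ^k with k ≥ 1. Then xy²z = γ^(p+k) δ^(p+1). Since p+k ≥ p+1, the number of γ's is no longer strictly less than the number of δ's, so xy²z ∉ L.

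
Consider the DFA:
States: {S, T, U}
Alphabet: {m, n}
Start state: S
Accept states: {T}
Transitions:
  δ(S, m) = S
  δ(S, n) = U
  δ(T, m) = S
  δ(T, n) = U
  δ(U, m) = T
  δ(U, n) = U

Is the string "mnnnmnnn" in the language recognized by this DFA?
Processing string "mnnnmnnn":
  S --m--> S
  S --n--> U
  U --n--> U
  U --n--> U
  U --m--> T
  T --n--> U
  U --n--> U
  U --n--> U
Final state: U
Accept states: {T}
No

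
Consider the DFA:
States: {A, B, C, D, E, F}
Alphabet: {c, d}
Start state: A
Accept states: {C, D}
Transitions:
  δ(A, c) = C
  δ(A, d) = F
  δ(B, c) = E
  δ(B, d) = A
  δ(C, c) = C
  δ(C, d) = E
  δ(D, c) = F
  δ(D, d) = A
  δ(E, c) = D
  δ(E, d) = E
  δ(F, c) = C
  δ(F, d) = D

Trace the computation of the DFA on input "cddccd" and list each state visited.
read 'c': A → C
  read 'd': C → E
  read 'd': E → E
  read 'c': E → D
  read 'c': D → F
  read 'd': F → D
A -> C -> E -> E -> D -> F -> D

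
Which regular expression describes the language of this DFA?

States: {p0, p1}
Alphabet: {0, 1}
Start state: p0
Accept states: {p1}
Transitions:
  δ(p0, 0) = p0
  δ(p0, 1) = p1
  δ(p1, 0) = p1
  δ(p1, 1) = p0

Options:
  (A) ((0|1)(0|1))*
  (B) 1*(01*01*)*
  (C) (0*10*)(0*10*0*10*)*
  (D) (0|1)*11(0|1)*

Check each option against the DFA on short strings; one disagreement eliminates an option:
  (A) ((0|1)(0|1))*: on ε the DFA stays in p0 and rejects (p0 ∉ Accept), but the regex matches it → eliminate
  (B) 1*(01*01*)*: on ε the DFA stays in p0 and rejects (p0 ∉ Accept), but the regex matches it → eliminate
  (C) (0*10*)(0*10*0*10*)*: agrees with the DFA on every string of length ≤ 6
  (D) (0|1)*11(0|1)*: on '1' the DFA goes p0 → p1 and accepts (p1 ∈ Accept), but the regex does not match it → eliminate
Only (C) is consistent with the DFA.
(C) (0*10*)(0*10*0*10*)*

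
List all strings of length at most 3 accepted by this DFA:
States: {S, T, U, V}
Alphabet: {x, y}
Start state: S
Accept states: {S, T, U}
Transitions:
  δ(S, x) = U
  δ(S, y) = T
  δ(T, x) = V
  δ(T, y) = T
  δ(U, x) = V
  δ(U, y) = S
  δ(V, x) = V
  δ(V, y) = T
ε, x, y, xy, yy, xxy, xyx, xyy, yxy, yyy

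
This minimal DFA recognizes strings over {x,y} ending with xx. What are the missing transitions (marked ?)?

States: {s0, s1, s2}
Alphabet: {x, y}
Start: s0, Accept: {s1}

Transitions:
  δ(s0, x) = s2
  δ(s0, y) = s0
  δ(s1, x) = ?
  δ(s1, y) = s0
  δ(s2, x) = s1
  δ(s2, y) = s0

From the language and accept set, identify what each state tracks — s0: last symbol not x; s1: two trailing x's; s2: one trailing x.
Each missing δ(q, a) is the state matching the new tracked value after reading a.
δ(s1, x) = s1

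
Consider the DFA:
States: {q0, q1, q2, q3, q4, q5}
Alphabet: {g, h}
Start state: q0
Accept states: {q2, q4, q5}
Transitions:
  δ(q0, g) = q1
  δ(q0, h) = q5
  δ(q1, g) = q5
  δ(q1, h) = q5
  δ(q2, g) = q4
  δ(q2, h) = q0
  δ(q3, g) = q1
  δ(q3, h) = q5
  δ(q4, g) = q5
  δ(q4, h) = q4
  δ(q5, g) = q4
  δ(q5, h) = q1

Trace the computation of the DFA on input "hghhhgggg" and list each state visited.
read 'h': q0 → q5
  read 'g': q5 → q4
  read 'h': q4 → q4
  read 'h': q4 → q4
  read 'h': q4 → q4
  read 'g': q4 → q5
  read 'g': q5 → q4
  read 'g': q4 → q5
  read 'g': q5 → q4
q0 -> q5 -> q4 -> q4 -> q4 -> q4 -> q5 -> q4 -> q5 -> q4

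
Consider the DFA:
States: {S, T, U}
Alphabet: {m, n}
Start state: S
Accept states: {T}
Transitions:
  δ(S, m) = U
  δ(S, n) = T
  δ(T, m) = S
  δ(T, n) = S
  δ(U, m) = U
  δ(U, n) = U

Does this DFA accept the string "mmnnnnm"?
Processing string "mmnnnnm":
  S --m--> U
  U --m--> U
  U --n--> U
  U --n--> U
  U --n--> U
  U --n--> U
  U --m--> U
Final state: U
Accept states: {T}
No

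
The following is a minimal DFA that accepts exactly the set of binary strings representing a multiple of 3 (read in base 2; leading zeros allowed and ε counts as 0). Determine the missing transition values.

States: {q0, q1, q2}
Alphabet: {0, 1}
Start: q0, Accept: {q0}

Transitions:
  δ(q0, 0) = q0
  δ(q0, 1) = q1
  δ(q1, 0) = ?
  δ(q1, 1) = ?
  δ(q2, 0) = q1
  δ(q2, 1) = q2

From the language and accept set, identify what each state tracks — q0: value ≡ 0 (mod 3); q1: value ≡ 1 (mod 3); q2: value ≡ 2 (mod 3).
Each missing δ(q, a) is the state matching the new tracked value after reading a.
δ(q1, 0) = q2; δ(q1, 1) = q0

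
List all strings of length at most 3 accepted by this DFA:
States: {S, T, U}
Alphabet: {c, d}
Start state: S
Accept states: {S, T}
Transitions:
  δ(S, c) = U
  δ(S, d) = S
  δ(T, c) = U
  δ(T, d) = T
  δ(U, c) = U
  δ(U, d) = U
ε, d, dd, ddd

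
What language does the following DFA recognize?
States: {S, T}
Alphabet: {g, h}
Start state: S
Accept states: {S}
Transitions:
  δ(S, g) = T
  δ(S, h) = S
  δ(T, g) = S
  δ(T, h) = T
Testing a few strings:
  'ghh' → reject
  'hh' → accept
  'hg' → reject
  'ghg' → accept
State roles: S=even number of g's so far; T=odd number of g's so far
All strings over {g,h} with an even number of g's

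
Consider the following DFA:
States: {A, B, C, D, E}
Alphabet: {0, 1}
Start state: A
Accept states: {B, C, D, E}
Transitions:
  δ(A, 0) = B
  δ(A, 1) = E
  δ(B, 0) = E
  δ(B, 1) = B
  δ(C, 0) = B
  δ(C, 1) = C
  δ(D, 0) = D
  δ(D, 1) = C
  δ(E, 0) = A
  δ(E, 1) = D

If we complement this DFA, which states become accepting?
Complement accept states = All states \ Original accept states
= {A, B, C, D, E} \ {B, C, D, E}
{A}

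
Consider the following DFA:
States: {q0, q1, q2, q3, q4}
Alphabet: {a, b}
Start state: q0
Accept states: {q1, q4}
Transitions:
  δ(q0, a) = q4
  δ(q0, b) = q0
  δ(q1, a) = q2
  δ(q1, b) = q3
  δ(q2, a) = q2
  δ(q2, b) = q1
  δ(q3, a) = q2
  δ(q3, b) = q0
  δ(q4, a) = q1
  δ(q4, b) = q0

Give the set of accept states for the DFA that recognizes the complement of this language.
Complement accept states = All states \ Original accept states
= {q0, q1, q2, q3, q4} \ {q1, q4}
{q0, q2, q3}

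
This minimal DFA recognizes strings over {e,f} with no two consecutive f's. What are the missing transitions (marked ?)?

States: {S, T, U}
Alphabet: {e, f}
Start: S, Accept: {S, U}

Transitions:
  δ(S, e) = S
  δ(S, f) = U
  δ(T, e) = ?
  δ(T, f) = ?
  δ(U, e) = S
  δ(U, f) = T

From the language and accept set, identify what each state tracks — S: last symbol not f (ok); T: saw ff (dead); U: last symbol f (ok).
Each missing δ(q, a) is the state matching the new tracked value after reading a.
δ(T, e) = T; δ(T, f) = T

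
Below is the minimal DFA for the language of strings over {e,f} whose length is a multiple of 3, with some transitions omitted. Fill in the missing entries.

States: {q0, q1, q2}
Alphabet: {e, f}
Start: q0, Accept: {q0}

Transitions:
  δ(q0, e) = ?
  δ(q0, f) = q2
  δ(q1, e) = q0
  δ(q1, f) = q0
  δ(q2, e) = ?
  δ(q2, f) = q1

From the language and accept set, identify what each state tracks — q0: length ≡ 0 (mod 3); q1: length ≡ 2 (mod 3); q2: length ≡ 1 (mod 3).
Each missing δ(q, a) is the state matching the new tracked value after reading a.
δ(q0, e) = q2; δ(q2, e) = q1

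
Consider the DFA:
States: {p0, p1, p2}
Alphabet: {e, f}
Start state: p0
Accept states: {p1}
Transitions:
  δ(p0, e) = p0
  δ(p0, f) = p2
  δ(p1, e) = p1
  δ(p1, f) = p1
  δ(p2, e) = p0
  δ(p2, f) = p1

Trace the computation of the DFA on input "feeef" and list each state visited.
read 'f': p0 → p2
  read 'e': p2 → p0
  read 'e': p0 → p0
  read 'e': p0 → p0
  read 'f': p0 → p2
p0 -> p2 -> p0 -> p0 -> p0 -> p2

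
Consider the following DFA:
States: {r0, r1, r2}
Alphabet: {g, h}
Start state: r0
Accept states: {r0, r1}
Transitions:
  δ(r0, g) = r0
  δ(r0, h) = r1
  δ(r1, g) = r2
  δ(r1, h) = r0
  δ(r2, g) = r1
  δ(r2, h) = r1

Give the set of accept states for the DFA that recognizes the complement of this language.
Complement accept states = All states \ Original accept states
= {r0, r1, r2} \ {r0, r1}
{r2}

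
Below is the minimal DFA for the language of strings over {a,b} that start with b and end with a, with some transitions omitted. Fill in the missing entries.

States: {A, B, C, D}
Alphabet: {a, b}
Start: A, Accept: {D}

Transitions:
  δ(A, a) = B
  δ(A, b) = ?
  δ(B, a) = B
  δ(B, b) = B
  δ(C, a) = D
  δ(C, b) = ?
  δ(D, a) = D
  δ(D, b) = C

From the language and accept set, identify what each state tracks — A: no input read; B: started with a (dead); C: started with b, last symbol b; D: started with b, last symbol a.
Each missing δ(q, a) is the state matching the new tracked value after reading a.
δ(A, b) = C; δ(C, b) = C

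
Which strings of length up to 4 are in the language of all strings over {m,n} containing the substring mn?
mn, mmn, mnm, mnn, nmn, mmmn, mmnm, mmnn, mnmm, mnmn, mnnm, mnnn, nmmn, nmnm, nmnn, nnmn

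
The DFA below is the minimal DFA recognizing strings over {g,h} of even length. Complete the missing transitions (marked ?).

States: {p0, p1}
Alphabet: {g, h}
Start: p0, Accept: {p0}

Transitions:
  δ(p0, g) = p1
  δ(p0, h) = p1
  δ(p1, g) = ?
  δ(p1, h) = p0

From the language and accept set, identify what each state tracks — p0: even length so far; p1: odd length so far.
Each missing δ(q, a) is the state matching the new tracked value after reading a.
δ(p1, g) = p0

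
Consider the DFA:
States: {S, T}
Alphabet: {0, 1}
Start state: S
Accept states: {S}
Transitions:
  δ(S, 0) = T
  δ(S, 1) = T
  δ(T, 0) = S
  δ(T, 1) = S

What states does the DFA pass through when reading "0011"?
read '0': S → T
  read '0': T → S
  read '1': S → T
  read '1': T → S
S -> T -> S -> T -> S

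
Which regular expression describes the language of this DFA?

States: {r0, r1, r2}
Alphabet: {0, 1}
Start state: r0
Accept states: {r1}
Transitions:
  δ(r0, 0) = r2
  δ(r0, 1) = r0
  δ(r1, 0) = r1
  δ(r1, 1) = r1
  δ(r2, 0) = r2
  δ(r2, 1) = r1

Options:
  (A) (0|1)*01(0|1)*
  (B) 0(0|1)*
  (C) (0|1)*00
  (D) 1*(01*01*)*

Check each option against the DFA on short strings; one disagreement eliminates an option:
  (A) (0|1)*01(0|1)*: agrees with the DFA on every string of length ≤ 6
  (B) 0(0|1)*: on '0' the DFA goes r0 → r2 and rejects (r2 ∉ Accept), but the regex matches it → eliminate
  (C) (0|1)*00: on '00' the DFA goes r0 → r2 → r2 and rejects (r2 ∉ Accept), but the regex matches it → eliminate
  (D) 1*(01*01*)*: on ε the DFA stays in r0 and rejects (r0 ∉ Accept), but the regex matches it → eliminate
Only (A) is consistent with the DFA.
(A) (0|1)*01(0|1)*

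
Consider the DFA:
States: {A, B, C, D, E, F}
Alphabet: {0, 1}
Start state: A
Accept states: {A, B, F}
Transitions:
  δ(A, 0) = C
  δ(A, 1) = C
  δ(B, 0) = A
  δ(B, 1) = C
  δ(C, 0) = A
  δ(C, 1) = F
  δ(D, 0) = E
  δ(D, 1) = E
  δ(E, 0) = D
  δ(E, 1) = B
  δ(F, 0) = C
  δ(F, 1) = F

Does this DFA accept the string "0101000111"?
Processing string "0101000111":
  A --0--> C
  C --1--> F
  F --0--> C
  C --1--> F
  F --0--> C
  C --0--> A
  A --0--> C
  C --1--> F
  F --1--> F
  F --1--> F
Final state: F
Accept states: {A, B, F}
Yes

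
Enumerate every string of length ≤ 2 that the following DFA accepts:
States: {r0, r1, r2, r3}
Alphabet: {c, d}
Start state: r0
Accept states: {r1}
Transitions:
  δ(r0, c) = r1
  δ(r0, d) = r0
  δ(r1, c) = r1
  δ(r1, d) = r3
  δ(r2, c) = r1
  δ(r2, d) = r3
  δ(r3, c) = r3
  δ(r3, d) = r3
c, cc, dc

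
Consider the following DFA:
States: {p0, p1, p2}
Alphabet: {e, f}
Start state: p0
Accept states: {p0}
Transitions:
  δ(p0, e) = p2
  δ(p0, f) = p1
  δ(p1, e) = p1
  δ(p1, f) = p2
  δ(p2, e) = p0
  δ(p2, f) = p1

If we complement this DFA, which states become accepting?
Complement accept states = All states \ Original accept states
= {p0, p1, p2} \ {p0}
{p1, p2}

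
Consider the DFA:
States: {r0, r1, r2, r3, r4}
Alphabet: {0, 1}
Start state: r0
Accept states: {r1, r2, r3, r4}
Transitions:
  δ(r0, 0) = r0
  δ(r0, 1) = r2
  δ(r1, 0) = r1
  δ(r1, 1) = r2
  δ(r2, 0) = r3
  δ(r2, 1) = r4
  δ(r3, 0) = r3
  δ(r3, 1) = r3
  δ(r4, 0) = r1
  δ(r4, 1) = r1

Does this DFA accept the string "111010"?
Processing string "111010":
  r0 --1--> r2
  r2 --1--> r4
  r4 --1--> r1
  r1 --0--> r1
  r1 --1--> r2
  r2 --0--> r3
Final state: r3
Accept states: {r1, r2, r3, r4}
Yes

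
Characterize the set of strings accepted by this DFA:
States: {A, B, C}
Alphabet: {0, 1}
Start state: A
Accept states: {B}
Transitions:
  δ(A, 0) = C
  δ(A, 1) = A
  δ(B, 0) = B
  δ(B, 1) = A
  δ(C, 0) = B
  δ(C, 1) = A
Testing a few strings:
  '1' → reject
  '0011' → reject
  '0111' → reject
  '1010' → reject
State roles: A=last symbol not 0; B=two trailing 0's; C=one trailing 0
All binary strings ending with 00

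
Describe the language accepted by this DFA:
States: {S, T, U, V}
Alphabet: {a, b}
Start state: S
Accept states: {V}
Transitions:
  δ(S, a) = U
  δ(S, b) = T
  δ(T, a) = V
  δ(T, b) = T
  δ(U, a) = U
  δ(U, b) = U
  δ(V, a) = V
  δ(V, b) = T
Testing a few strings:
  'bbab' → reject
  'aaa' → reject
  'bab' → reject
  'b' → reject
State roles: S=no input read; T=started with b, last symbol b; U=started with a (dead); V=started with b, last symbol a
All strings over {a,b} that start with b and end with a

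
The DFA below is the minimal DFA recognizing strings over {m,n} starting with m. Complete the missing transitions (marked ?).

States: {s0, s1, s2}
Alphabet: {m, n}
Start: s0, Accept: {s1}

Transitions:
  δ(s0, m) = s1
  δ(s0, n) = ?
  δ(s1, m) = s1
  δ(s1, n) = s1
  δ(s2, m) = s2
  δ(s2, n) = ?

From the language and accept set, identify what each state tracks — s0: no input read; s1: started with m; s2: started with n (dead).
Each missing δ(q, a) is the state matching the new tracked value after reading a.
δ(s0, n) = s2; δ(s2, n) = s2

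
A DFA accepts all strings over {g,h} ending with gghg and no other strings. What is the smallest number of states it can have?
By Myhill–Nerode, count the distinguishable equivalence classes: 5 classes — one per longest suffix of the input that is a prefix of 'gghg' (lengths 0 through 4); only the length-4 class is accepting.
5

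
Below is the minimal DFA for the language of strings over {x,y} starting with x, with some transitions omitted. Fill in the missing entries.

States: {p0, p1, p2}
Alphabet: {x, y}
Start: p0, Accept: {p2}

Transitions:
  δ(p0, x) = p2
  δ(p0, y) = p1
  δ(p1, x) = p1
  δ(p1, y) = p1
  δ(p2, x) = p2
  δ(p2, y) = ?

From the language and accept set, identify what each state tracks — p0: no input read; p1: started with y (dead); p2: started with x.
Each missing δ(q, a) is the state matching the new tracked value after reading a.
δ(p2, y) = p2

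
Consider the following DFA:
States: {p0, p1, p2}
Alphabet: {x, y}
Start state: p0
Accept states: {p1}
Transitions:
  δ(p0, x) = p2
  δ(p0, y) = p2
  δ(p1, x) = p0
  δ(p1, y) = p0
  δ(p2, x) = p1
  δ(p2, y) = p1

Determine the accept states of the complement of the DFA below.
Complement accept states = All states \ Original accept states
= {p0, p1, p2} \ {p1}
{p0, p2}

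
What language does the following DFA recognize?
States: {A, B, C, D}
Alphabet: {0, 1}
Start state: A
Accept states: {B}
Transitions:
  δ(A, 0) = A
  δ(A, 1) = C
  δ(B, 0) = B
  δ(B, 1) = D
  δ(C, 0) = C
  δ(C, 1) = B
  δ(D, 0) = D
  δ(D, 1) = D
Testing a few strings:
  '010' → reject
  '110' → accept
  '0010' → reject
  '00' → reject
State roles: A=zero 1's; B=two 1's; C=one 1; D=≥ three 1's (dead)
All binary strings containing exactly two 1's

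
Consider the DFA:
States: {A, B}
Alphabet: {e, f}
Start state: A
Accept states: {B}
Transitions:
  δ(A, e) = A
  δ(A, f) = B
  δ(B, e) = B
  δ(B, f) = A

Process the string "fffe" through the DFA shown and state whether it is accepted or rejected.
Processing string "fffe":
  A --f--> B
  B --f--> A
  A --f--> B
  B --e--> B
Final state: B
Accept states: {B}
Yes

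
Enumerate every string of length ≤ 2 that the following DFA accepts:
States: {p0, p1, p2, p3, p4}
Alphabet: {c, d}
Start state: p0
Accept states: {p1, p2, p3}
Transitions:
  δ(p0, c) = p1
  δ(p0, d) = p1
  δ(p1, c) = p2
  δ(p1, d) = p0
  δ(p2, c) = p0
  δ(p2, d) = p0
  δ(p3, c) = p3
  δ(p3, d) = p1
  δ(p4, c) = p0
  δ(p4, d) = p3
c, d, cc, dc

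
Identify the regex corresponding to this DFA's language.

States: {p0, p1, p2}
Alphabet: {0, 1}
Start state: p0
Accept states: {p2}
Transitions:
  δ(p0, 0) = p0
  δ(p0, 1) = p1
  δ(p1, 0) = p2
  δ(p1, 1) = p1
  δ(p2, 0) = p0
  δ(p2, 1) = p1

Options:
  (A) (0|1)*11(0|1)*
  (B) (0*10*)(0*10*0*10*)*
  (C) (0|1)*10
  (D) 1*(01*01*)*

Check each option against the DFA on short strings; one disagreement eliminates an option:
  (A) (0|1)*11(0|1)*: on '10' the DFA goes p0 → p1 → p2 and accepts (p2 ∈ Accept), but the regex does not match it → eliminate
  (B) (0*10*)(0*10*0*10*)*: on '1' the DFA goes p0 → p1 and rejects (p1 ∉ Accept), but the regex matches it → eliminate
  (C) (0|1)*10: agrees with the DFA on every string of length ≤ 6
  (D) 1*(01*01*)*: on ε the DFA stays in p0 and rejects (p0 ∉ Accept), but the regex matches it → eliminate
Only (C) is consistent with the DFA.
(C) (0|1)*10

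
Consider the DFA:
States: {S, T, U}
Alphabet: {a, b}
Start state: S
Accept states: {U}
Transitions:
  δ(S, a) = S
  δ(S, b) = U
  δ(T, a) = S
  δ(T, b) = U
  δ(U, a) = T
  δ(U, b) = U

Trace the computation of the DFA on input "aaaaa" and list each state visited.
read 'a': S → S
  read 'a': S → S
  read 'a': S → S
  read 'a': S → S
  read 'a': S → S
S -> S -> S -> S -> S -> S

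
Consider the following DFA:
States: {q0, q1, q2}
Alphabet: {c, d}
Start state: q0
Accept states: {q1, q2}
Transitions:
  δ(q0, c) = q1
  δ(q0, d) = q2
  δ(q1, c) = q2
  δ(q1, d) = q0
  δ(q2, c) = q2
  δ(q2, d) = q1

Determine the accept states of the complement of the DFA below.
Complement accept states = All states \ Original accept states
= {q0, q1, q2} \ {q1, q2}
{q0}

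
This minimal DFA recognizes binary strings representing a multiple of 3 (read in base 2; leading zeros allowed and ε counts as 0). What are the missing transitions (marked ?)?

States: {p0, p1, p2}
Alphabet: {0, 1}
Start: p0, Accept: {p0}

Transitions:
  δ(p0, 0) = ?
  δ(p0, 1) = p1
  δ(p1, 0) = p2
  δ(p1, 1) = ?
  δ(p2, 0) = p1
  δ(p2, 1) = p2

From the language and accept set, identify what each state tracks — p0: value ≡ 0 (mod 3); p1: value ≡ 1 (mod 3); p2: value ≡ 2 (mod 3).
Each missing δ(q, a) is the state matching the new tracked value after reading a.
δ(p0, 0) = p0; δ(p1, 1) = p0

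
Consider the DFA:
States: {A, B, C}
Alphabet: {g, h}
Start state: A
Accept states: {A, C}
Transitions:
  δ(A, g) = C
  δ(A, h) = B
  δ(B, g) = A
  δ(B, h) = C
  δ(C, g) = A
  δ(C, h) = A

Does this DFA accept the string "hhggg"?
Processing string "hhggg":
  A --h--> B
  B --h--> C
  C --g--> A
  A --g--> C
  C --g--> A
Final state: A
Accept states: {A, C}
Yes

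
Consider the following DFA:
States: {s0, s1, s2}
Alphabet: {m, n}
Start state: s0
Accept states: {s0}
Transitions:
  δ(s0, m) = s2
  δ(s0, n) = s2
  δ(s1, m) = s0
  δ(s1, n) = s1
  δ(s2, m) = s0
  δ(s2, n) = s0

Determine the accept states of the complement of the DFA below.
Complement accept states = All states \ Original accept states
= {s0, s1, s2} \ {s0}
{s1, s2}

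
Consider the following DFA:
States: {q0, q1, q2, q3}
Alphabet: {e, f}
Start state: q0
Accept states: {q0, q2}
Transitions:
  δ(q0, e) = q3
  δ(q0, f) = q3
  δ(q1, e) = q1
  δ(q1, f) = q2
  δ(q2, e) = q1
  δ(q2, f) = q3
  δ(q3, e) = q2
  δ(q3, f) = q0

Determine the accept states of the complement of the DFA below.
Complement accept states = All states \ Original accept states
= {q0, q1, q2, q3} \ {q0, q2}
{q1, q3}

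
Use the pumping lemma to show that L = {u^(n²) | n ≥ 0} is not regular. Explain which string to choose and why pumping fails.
Assume L is regular with pumping length p. Idea: pumping adds a fixed amount, but gaps between consecutive squares grow.
Choose s = u^(p²) (length p² ≥ p). By the pumping lemma, s = xyz with |xy| ≤ p, |y| > 0, so |y| = k with 1 ≤ k ≤ p. Then |xy²z| = p²+k. Since p² < p²+k ≤ p²+p < (p+1)², the length p²+k lies strictly between consecutive squares, so it is not a perfect square and xy²z ∉ L.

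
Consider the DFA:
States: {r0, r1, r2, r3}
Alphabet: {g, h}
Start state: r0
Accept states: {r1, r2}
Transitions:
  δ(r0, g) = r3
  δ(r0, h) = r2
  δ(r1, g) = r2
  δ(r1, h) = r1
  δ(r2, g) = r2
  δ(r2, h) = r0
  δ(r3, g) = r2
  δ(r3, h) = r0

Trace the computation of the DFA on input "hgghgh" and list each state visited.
read 'h': r0 → r2
  read 'g': r2 → r2
  read 'g': r2 → r2
  read 'h': r2 → r0
  read 'g': r0 → r3
  read 'h': r3 → r0
r0 -> r2 -> r2 -> r2 -> r0 -> r3 -> r0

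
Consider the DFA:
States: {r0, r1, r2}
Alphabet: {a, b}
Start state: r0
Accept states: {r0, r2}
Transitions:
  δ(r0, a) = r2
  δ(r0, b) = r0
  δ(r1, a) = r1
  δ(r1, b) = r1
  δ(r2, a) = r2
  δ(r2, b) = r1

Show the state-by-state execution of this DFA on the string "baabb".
read 'b': r0 → r0
  read 'a': r0 → r2
  read 'a': r2 → r2
  read 'b': r2 → r1
  read 'b': r1 → r1
r0 -> r0 -> r2 -> r2 -> r1 -> r1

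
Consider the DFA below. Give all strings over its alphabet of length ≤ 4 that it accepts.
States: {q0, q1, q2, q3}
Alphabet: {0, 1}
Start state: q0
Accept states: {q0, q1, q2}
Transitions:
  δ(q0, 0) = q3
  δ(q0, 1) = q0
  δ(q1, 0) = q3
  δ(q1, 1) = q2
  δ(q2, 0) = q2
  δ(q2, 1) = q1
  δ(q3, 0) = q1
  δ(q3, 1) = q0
ε, 1, 00, 01, 11, 001, 011, 100, 101, 111, 0000, 0001, 0010, 0011, 0100, 0101, 0111, 1001, 1011, 1100, 1101, 1111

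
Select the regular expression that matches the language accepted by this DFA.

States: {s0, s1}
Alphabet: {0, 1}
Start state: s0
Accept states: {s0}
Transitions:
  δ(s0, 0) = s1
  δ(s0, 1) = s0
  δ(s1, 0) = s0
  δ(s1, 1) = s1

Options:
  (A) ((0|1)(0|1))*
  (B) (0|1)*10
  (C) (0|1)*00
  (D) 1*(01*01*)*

Check each option against the DFA on short strings; one disagreement eliminates an option:
  (A) ((0|1)(0|1))*: on '1' the DFA goes s0 → s0 and accepts (s0 ∈ Accept), but the regex does not match it → eliminate
  (B) (0|1)*10: on ε the DFA stays in s0 and accepts (s0 ∈ Accept), but the regex does not match it → eliminate
  (C) (0|1)*00: on ε the DFA stays in s0 and accepts (s0 ∈ Accept), but the regex does not match it → eliminate
  (D) 1*(01*01*)*: agrees with the DFA on every string of length ≤ 6
Only (D) is consistent with the DFA.
(D) 1*(01*01*)*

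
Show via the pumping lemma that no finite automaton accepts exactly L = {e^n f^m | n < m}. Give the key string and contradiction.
Assume L is regular with pumping length p. Idea: pumping up the e-block makes the e-count reach the f-count.
Choose s = e^p f^(p+1) ∈ L. By the pumping lemma, s = xyz with |xy| ≤ p, |y| > 0, so y = e^k with k ≥ 1. Then xy²z = e^(p+k) f^(p+1). Since p+k ≥ p+1, the number of e's is no longer strictly less than the number of f's, so xy²z ∉ L.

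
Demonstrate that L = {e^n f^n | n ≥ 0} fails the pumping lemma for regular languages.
Assume L is regular with pumping length p. Idea: pumping the e-block changes the count balance.
Choose s = e^p f^p (length 2p ≥ p). By the pumping lemma, s = xyz with |xy| ≤ p, |y| > 0. So y = e^k for some k > 0 (since xy is entirely within the e's). Pumping gives xy²z = e^(p+k) f^p, which is not in L since p+k ≠ p.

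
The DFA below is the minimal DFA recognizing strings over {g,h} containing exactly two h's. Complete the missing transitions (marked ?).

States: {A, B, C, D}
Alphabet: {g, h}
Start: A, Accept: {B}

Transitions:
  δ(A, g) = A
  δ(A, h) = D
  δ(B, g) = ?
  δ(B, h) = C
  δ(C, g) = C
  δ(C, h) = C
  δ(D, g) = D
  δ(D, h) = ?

From the language and accept set, identify what each state tracks — A: zero h's; B: two h's; C: ≥ three h's (dead); D: one h.
Each missing δ(q, a) is the state matching the new tracked value after reading a.
δ(B, g) = B; δ(D, h) = B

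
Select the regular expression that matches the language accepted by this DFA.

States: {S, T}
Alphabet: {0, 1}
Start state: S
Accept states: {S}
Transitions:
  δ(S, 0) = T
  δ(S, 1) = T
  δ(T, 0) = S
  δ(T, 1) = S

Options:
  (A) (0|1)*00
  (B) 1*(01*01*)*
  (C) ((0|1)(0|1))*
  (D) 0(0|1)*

Check each option against the DFA on short strings; one disagreement eliminates an option:
  (A) (0|1)*00: on ε the DFA stays in S and accepts (S ∈ Accept), but the regex does not match it → eliminate
  (B) 1*(01*01*)*: on '1' the DFA goes S → T and rejects (T ∉ Accept), but the regex matches it → eliminate
  (C) ((0|1)(0|1))*: agrees with the DFA on every string of length ≤ 6
  (D) 0(0|1)*: on ε the DFA stays in S and accepts (S ∈ Accept), but the regex does not match it → eliminate
Only (C) is consistent with the DFA.
(C) ((0|1)(0|1))*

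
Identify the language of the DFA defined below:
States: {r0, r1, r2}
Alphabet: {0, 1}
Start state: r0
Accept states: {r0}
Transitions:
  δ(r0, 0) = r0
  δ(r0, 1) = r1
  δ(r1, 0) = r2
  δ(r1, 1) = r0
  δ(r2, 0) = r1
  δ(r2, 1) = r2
Testing a few strings:
  '010' → reject
  '1100' → accept
  '10' → reject
  '0' → accept
State roles: r0=value ≡ 0 (mod 3); r1=value ≡ 1 (mod 3); r2=value ≡ 2 (mod 3)
All binary strings representing a multiple of 3 (read in base 2; leading zeros allowed and ε counts as 0)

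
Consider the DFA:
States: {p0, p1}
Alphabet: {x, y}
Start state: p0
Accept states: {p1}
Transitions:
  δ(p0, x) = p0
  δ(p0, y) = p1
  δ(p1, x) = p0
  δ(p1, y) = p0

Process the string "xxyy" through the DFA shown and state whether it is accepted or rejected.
Processing string "xxyy":
  p0 --x--> p0
  p0 --x--> p0
  p0 --y--> p1
  p1 --y--> p0
Final state: p0
Accept states: {p1}
No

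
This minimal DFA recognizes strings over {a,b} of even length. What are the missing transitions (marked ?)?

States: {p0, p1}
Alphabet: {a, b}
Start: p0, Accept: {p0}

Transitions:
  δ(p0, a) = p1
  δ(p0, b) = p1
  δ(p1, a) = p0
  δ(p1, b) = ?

From the language and accept set, identify what each state tracks — p0: even length so far; p1: odd length so far.
Each missing δ(q, a) is the state matching the new tracked value after reading a.
δ(p1, b) = p0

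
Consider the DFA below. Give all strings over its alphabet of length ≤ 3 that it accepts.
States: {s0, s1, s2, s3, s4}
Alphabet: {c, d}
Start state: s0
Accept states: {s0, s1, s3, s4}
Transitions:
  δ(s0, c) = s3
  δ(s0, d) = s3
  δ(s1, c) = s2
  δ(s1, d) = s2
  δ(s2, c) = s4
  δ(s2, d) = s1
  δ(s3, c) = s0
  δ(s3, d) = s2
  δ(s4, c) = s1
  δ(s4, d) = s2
ε, c, d, cc, dc, ccc, ccd, cdc, cdd, dcc, dcd, ddc, ddd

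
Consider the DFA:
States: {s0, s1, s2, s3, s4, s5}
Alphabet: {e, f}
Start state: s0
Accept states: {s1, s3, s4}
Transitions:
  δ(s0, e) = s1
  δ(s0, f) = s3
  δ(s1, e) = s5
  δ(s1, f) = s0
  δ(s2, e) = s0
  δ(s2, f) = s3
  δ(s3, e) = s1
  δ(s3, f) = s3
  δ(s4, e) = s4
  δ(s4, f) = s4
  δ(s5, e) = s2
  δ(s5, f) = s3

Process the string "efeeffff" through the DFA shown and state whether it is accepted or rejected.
Processing string "efeeffff":
  s0 --e--> s1
  s1 --f--> s0
  s0 --e--> s1
  s1 --e--> s5
  s5 --f--> s3
  s3 --f--> s3
  s3 --f--> s3
  s3 --f--> s3
Final state: s3
Accept states: {s1, s3, s4}
Yes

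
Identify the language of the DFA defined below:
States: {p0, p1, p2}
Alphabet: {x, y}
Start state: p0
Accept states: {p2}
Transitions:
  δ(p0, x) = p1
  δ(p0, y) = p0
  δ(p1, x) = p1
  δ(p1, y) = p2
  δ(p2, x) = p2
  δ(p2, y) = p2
Testing a few strings:
  'xxyx' → accept
  'yyx' → reject
  'xyx' → accept
  'yxy' → accept
State roles: p0=no x seen yet; p1=seen a x, waiting for y; p2=substring xy seen
All strings over {x,y} containing the substring xy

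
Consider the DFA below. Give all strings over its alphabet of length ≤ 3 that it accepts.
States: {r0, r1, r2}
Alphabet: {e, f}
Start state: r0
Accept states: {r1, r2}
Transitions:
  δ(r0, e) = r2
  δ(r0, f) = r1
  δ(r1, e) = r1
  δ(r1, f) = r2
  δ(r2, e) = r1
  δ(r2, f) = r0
e, f, ee, fe, ff, eee, eef, efe, eff, fee, fef, ffe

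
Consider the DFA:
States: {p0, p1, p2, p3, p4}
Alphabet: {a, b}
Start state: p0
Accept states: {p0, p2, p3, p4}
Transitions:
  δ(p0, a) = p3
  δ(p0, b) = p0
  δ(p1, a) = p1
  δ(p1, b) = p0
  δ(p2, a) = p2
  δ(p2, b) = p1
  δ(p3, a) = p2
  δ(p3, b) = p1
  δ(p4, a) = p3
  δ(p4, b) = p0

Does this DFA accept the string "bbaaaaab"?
Processing string "bbaaaaab":
  p0 --b--> p0
  p0 --b--> p0
  p0 --a--> p3
  p3 --a--> p2
  p2 --a--> p2
  p2 --a--> p2
  p2 --a--> p2
  p2 --b--> p1
Final state: p1
Accept states: {p0, p2, p3, p4}
No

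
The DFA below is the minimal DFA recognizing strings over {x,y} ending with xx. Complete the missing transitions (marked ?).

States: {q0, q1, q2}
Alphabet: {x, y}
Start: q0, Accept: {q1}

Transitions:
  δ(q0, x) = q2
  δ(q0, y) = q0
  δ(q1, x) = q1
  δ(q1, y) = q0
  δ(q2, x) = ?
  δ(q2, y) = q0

From the language and accept set, identify what each state tracks — q0: last symbol not x; q1: two trailing x's; q2: one trailing x.
Each missing δ(q, a) is the state matching the new tracked value after reading a.
δ(q2, x) = q1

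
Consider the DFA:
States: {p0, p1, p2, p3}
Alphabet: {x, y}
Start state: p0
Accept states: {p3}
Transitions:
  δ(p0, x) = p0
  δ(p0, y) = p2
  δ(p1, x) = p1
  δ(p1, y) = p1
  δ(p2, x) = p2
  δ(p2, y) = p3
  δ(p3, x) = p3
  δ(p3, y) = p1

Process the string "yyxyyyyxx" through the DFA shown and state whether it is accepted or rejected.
Processing string "yyxyyyyxx":
  p0 --y--> p2
  p2 --y--> p3
  p3 --x--> p3
  p3 --y--> p1
  p1 --y--> p1
  p1 --y--> p1
  p1 --y--> p1
  p1 --x--> p1
  p1 --x--> p1
Final state: p1
Accept states: {p3}
No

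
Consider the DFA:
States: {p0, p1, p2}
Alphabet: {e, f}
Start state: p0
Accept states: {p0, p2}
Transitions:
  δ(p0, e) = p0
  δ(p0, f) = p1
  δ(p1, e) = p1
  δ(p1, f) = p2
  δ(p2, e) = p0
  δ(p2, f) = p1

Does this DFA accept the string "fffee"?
Processing string "fffee":
  p0 --f--> p1
  p1 --f--> p2
  p2 --f--> p1
  p1 --e--> p1
  p1 --e--> p1
Final state: p1
Accept states: {p0, p2}
No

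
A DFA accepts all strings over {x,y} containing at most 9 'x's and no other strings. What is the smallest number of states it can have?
By Myhill–Nerode, count the distinguishable equivalence classes: 11 classes — having seen 0, 1, …, 9, or >9 copies of 'x'; counts 0 through 9 are accepting and >9 is dead.
11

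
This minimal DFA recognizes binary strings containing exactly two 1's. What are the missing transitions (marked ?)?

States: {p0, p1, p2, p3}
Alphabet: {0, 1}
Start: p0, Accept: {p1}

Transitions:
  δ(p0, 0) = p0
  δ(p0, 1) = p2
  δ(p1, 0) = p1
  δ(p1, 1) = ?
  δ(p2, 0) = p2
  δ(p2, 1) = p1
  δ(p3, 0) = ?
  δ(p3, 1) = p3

From the language and accept set, identify what each state tracks — p0: zero 1's; p1: two 1's; p2: one 1; p3: ≥ three 1's (dead).
Each missing δ(q, a) is the state matching the new tracked value after reading a.
δ(p1, 1) = p3; δ(p3, 0) = p3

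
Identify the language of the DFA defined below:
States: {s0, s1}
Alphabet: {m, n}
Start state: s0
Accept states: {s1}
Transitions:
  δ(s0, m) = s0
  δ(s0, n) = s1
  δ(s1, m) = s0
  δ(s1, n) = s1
Testing a few strings:
  'nn' → accept
  'mnn' → accept
  'm' → reject
  'nnn' → accept
State roles: s0=last symbol not n; s1=last symbol is n
All strings over {m,n} ending with n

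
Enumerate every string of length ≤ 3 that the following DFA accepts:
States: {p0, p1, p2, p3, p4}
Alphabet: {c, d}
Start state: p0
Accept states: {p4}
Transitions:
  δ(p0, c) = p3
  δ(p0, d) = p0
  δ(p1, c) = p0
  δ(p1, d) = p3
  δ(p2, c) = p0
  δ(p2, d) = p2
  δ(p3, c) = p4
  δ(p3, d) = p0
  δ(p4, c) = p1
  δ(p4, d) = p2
cc, dcc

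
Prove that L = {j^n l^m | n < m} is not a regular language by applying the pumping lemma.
Assume L is regular with pumping length p. Idea: pumping up the j-block makes the j-count reach the l-count.
Choose s = j^p l^(p+1) ∈ L. By the pumping lemma, s = xyz with |xy| ≤ p, |y| > 0, so y = j^k with k ≥ 1. Then xy²z = j^(p+k) l^(p+1). Since p+k ≥ p+1, the number of j's is no longer strictly less than the number of l's, so xy²z ∉ L.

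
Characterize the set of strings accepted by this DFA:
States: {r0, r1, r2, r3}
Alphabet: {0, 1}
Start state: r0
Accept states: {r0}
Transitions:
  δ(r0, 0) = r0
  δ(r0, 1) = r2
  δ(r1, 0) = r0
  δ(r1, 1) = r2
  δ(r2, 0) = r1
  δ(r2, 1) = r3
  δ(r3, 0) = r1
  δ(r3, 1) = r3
Testing a few strings:
  '000' → accept
  '0101' → reject
  '010' → reject
  '01' → reject
State roles: r0=value ≡ 0 (mod 4); r1=value ≡ 2 (mod 4); r2=value ≡ 1 (mod 4); r3=value ≡ 3 (mod 4)
All binary strings representing a multiple of 4 (read in base 2; leading zeros allowed and ε counts as 0)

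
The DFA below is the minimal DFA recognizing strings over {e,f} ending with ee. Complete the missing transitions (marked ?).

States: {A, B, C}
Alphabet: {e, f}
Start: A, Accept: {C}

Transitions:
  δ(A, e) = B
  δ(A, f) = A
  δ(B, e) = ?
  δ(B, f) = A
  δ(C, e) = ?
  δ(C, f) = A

From the language and accept set, identify what each state tracks — A: last symbol not e; B: one trailing e; C: two trailing e's.
Each missing δ(q, a) is the state matching the new tracked value after reading a.
δ(B, e) = C; δ(C, e) = C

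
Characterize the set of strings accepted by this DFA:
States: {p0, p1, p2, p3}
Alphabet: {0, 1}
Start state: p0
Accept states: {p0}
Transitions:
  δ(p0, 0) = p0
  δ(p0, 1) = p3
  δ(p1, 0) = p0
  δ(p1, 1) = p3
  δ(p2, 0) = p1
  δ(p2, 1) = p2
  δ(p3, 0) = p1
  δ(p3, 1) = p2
Testing a few strings:
  '01' → reject
  '0000' → accept
  '11' → reject
  '001' → reject
State roles: p0=value ≡ 0 (mod 4); p1=value ≡ 2 (mod 4); p2=value ≡ 3 (mod 4); p3=value ≡ 1 (mod 4)
All binary strings representing a multiple of 4 (read in base 2; leading zeros allowed and ε counts as 0)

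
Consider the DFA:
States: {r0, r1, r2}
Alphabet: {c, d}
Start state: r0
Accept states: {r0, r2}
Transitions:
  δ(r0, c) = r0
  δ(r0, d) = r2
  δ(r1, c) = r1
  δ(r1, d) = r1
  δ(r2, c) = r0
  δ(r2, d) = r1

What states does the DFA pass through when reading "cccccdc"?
read 'c': r0 → r0
  read 'c': r0 → r0
  read 'c': r0 → r0
  read 'c': r0 → r0
  read 'c': r0 → r0
  read 'd': r0 → r2
  read 'c': r2 → r0
r0 -> r0 -> r0 -> r0 -> r0 -> r0 -> r2 -> r0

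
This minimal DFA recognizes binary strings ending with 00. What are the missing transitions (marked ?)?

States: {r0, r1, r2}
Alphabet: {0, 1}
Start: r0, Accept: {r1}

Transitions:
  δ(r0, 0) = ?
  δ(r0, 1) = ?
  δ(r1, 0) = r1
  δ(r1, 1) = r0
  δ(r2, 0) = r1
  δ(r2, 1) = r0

From the language and accept set, identify what each state tracks — r0: last symbol not 0; r1: two trailing 0's; r2: one trailing 0.
Each missing δ(q, a) is the state matching the new tracked value after reading a.
δ(r0, 0) = r2; δ(r0, 1) = r0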